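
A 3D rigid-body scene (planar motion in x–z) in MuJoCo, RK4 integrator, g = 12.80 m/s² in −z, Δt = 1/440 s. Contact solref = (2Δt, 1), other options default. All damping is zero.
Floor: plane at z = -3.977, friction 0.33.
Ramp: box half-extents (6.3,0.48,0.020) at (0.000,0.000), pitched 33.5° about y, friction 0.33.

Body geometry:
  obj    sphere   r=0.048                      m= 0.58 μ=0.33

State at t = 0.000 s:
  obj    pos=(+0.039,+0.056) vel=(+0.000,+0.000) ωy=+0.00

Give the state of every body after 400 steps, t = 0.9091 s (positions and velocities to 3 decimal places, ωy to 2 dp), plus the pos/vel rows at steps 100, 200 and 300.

State at t = 0.9091 s:
  obj    pos=(+1.778,-1.095) vel=(+3.826,-2.532) ωy=+95.56

Key-timestep trajectory:
   step    t(s)  obj.x    obj.z    obj.vx   obj.vz 
    100  0.2273   +0.148  -0.016  +0.956  -0.633
    200  0.4545   +0.474  -0.232  +1.913  -1.266
    300  0.6818   +1.017  -0.592  +2.869  -1.899


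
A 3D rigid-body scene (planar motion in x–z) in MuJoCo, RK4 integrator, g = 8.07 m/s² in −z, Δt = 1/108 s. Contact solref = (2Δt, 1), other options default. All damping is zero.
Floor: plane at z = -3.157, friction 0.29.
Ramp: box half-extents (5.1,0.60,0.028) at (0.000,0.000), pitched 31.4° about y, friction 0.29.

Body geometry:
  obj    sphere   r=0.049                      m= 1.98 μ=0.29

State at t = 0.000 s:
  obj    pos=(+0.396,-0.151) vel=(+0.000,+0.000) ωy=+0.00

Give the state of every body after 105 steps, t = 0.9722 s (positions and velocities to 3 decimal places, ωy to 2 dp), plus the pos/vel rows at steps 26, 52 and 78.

State at t = 0.9722 s:
  obj    pos=(+1.608,-0.891) vel=(+2.492,-1.521) ωy=+59.56

Key-timestep trajectory:
   step    t(s)  obj.x    obj.z    obj.vx   obj.vz 
     26  0.2407   +0.470  -0.197  +0.617  -0.377
     52  0.4815   +0.693  -0.333  +1.234  -0.753
     78  0.7222   +1.065  -0.560  +1.851  -1.130


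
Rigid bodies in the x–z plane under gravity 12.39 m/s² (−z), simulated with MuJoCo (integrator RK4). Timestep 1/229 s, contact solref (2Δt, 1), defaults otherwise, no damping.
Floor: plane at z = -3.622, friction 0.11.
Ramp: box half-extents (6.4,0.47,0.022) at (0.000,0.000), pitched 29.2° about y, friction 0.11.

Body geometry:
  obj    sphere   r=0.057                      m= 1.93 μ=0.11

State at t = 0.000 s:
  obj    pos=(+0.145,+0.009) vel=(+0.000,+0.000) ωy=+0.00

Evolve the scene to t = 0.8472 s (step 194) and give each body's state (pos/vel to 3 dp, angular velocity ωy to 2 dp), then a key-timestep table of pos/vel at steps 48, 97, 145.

State at t = 0.8472 s:
  obj    pos=(+1.666,-0.840) vel=(+3.588,-2.011) ωy=+44.16

Key-timestep trajectory:
   step    t(s)  obj.x    obj.z    obj.vx   obj.vz 
     48  0.2096   +0.238  -0.043  +0.888  -0.497
     97  0.4236   +0.525  -0.203  +1.790  -1.016
    145  0.6332   +0.995  -0.465  +2.677  -1.516


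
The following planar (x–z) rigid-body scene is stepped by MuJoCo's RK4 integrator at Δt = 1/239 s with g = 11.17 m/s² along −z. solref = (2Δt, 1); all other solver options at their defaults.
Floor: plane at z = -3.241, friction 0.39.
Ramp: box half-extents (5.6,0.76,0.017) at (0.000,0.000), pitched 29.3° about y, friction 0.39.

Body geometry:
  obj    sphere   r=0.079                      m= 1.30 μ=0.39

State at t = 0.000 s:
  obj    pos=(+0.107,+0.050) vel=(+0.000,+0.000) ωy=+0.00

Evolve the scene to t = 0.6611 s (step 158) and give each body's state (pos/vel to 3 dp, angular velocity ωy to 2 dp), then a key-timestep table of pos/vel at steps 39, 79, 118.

State at t = 0.6611 s:
  obj    pos=(+0.851,-0.368) vel=(+2.251,-1.263) ωy=+32.67

Key-timestep trajectory:
   step    t(s)  obj.x    obj.z    obj.vx   obj.vz 
     39  0.1632   +0.152  +0.025  +0.556  -0.312
     79  0.3305   +0.293  -0.054  +1.126  -0.632
    118  0.4937   +0.522  -0.183  +1.681  -0.944


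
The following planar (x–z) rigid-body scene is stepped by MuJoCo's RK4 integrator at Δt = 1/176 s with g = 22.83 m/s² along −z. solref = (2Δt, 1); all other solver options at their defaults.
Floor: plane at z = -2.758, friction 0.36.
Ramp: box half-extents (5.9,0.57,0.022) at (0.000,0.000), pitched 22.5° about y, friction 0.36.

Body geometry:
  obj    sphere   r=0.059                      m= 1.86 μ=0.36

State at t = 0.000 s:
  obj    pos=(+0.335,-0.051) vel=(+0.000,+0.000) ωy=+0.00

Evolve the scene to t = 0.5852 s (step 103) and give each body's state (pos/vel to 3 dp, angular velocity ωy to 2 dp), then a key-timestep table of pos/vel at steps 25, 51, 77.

State at t = 0.5852 s:
  obj    pos=(+1.322,-0.460) vel=(+3.374,-1.398) ωy=+61.88

Key-timestep trajectory:
   step    t(s)  obj.x    obj.z    obj.vx   obj.vz 
     25  0.1420   +0.393  -0.075  +0.819  -0.339
     51  0.2898   +0.577  -0.151  +1.671  -0.692
     77  0.4375   +0.887  -0.280  +2.522  -1.045


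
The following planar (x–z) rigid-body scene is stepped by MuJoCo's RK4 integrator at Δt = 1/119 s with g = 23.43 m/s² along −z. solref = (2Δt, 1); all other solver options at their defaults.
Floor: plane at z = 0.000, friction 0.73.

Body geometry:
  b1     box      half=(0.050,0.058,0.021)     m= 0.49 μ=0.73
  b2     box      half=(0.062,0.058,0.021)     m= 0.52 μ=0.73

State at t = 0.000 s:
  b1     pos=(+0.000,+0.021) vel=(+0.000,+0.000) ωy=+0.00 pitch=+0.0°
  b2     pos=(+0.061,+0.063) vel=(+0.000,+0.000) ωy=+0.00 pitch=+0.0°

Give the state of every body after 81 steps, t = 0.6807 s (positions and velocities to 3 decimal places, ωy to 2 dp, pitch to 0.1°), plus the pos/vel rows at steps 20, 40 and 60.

State at t = 0.6807 s:
  b1     pos=(-0.001,+0.021) vel=(-0.002,+0.000) ωy=+0.00 pitch=+0.0°
  b2     pos=(+0.070,+0.053) vel=(+0.001,-0.002) ωy=-0.04 pitch=+35.1°

Key-timestep trajectory:
   step    t(s)  b1.x    b1.z    b1.vx   b1.vz   b2.x    b2.z    b2.vx   b2.vz 
     20  0.1681   +0.000  +0.021  -0.003  -0.001   +0.068  +0.053  +0.012  +0.024
     40  0.3361   +0.000  +0.021  -0.002  +0.000   +0.069  +0.053  +0.001  -0.002
     60  0.5042   -0.001  +0.021  -0.002  +0.000   +0.069  +0.053  +0.001  -0.002


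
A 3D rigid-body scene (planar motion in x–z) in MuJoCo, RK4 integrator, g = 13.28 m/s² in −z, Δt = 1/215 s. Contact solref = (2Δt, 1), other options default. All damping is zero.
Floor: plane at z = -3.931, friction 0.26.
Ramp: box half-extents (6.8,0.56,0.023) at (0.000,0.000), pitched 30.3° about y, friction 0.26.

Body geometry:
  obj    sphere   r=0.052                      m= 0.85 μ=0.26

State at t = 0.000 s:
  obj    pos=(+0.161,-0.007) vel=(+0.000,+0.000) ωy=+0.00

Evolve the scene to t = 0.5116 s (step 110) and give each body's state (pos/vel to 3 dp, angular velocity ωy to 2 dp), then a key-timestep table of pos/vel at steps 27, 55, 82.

State at t = 0.5116 s:
  obj    pos=(+0.702,-0.323) vel=(+2.114,-1.236) ωy=+47.07

Key-timestep trajectory:
   step    t(s)  obj.x    obj.z    obj.vx   obj.vz 
     27  0.1256   +0.194  -0.026  +0.519  -0.303
     55  0.2558   +0.296  -0.086  +1.057  -0.618
     82  0.3814   +0.462  -0.183  +1.576  -0.921


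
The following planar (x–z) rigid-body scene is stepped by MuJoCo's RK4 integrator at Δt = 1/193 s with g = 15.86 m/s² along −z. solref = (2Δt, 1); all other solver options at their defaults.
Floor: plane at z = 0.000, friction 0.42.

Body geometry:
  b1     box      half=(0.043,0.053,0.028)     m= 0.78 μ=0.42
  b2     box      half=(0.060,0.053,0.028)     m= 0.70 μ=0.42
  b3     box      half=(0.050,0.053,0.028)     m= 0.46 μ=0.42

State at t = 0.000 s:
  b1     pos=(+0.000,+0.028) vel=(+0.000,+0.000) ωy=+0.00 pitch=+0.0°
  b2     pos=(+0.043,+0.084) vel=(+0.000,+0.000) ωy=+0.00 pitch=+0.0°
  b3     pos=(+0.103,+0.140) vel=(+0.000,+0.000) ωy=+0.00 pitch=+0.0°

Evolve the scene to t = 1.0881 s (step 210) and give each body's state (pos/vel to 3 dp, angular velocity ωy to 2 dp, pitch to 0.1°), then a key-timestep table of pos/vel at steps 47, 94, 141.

State at t = 1.0881 s:
  b1     pos=(+0.000,+0.028) vel=(+0.000,+0.000) ωy=+0.00 pitch=+0.0°
  b2     pos=(+0.104,+0.060) vel=(+0.000,+0.000) ωy=+0.00 pitch=+90.0°
  b3     pos=(+0.193,+0.050) vel=(+0.000,+0.000) ωy=+0.00 pitch=+90.0°

Key-timestep trajectory:
   step    t(s)  b1.x    b1.z    b1.vx   b1.vz   b2.x    b2.z    b2.vx   b2.vz   b3.x    b3.z    b3.vx   b3.vz 
     47  0.2435   +0.000  +0.028  +0.000  +0.000   +0.103  +0.060  +0.498  -0.218   +0.180  +0.055  +0.339  -0.088
     94  0.4870   +0.000  +0.028  +0.000  +0.000   +0.124  +0.066  -0.175  -0.017   +0.193  +0.050  -0.128  -0.016
    141  0.7306   +0.000  +0.028  +0.000  +0.000   +0.108  +0.061  +0.060  +0.046   +0.193  +0.050  +0.000  +0.000


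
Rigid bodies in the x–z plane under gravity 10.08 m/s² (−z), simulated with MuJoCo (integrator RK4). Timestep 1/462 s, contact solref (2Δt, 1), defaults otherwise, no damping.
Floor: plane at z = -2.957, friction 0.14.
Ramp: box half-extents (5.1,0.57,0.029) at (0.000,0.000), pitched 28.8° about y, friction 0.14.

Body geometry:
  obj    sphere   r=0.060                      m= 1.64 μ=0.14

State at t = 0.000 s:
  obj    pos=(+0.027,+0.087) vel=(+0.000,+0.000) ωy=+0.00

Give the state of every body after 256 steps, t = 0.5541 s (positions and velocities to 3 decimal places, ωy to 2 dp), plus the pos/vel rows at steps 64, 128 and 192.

State at t = 0.5541 s:
  obj    pos=(+0.514,-0.181) vel=(+1.758,-0.965) ωy=+28.56

Key-timestep trajectory:
   step    t(s)  obj.x    obj.z    obj.vx   obj.vz 
     64  0.1385   +0.057  +0.070  +0.437  -0.247
    128  0.2771   +0.149  +0.020  +0.878  -0.484
    192  0.4156   +0.301  -0.064  +1.321  -0.716


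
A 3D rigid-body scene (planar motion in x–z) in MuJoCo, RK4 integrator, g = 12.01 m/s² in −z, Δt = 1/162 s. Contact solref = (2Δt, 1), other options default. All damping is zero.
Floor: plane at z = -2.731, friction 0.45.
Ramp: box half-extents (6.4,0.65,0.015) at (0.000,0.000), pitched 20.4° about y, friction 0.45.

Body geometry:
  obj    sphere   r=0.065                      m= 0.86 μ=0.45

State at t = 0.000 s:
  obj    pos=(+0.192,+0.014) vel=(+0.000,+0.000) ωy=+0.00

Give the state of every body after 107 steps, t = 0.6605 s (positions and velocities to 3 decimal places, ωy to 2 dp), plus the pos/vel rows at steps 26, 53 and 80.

State at t = 0.6605 s:
  obj    pos=(+0.803,-0.213) vel=(+1.851,-0.688) ωy=+30.38

Key-timestep trajectory:
   step    t(s)  obj.x    obj.z    obj.vx   obj.vz 
     26  0.1605   +0.228  +0.000  +0.450  -0.167
     53  0.3272   +0.342  -0.042  +0.917  -0.341
     80  0.4938   +0.534  -0.113  +1.384  -0.515


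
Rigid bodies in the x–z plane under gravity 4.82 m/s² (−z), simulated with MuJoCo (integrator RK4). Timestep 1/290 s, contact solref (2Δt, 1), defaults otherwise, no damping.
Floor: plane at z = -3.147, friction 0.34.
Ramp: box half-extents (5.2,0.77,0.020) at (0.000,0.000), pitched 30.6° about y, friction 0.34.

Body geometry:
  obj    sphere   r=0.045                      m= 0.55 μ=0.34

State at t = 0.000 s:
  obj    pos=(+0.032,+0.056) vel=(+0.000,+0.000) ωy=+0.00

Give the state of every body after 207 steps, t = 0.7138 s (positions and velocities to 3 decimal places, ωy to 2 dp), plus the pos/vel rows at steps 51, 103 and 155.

State at t = 0.7138 s:
  obj    pos=(+0.417,-0.171) vel=(+1.077,-0.637) ωy=+27.79

Key-timestep trajectory:
   step    t(s)  obj.x    obj.z    obj.vx   obj.vz 
     51  0.1759   +0.056  +0.043  +0.265  -0.157
    103  0.3552   +0.127  +0.000  +0.536  -0.317
    155  0.5345   +0.248  -0.071  +0.806  -0.477


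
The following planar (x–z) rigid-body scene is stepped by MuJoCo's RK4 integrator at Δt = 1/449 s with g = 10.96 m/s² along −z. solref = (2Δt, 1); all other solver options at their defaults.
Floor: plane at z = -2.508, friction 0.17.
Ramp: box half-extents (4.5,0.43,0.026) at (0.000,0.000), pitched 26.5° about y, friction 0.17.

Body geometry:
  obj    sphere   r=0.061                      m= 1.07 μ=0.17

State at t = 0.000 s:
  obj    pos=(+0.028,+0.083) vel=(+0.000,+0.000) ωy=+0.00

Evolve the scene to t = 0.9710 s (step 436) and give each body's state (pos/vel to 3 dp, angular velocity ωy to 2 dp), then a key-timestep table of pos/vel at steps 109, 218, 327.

State at t = 0.9710 s:
  obj    pos=(+1.502,-0.652) vel=(+3.036,-1.514) ωy=+55.60

Key-timestep trajectory:
   step    t(s)  obj.x    obj.z    obj.vx   obj.vz 
    109  0.2428   +0.120  +0.037  +0.759  -0.378
    218  0.4855   +0.397  -0.101  +1.518  -0.757
    327  0.7283   +0.857  -0.330  +2.277  -1.135


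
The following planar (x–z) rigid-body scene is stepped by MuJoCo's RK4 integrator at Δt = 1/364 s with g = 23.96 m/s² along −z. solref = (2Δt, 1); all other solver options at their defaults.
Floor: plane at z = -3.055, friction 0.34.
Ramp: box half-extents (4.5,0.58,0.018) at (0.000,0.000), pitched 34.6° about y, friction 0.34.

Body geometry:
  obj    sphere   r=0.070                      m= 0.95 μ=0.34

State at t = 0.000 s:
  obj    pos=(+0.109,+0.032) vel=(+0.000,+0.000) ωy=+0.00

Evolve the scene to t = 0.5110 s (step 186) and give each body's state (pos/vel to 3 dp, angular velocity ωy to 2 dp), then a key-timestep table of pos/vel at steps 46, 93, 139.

State at t = 0.5110 s:
  obj    pos=(+1.153,-0.689) vel=(+4.088,-2.820) ωy=+70.92

Key-timestep trajectory:
   step    t(s)  obj.x    obj.z    obj.vx   obj.vz 
     46  0.1264   +0.173  -0.012  +1.011  -0.698
     93  0.2555   +0.370  -0.148  +2.044  -1.410
    139  0.3819   +0.692  -0.371  +3.055  -2.108


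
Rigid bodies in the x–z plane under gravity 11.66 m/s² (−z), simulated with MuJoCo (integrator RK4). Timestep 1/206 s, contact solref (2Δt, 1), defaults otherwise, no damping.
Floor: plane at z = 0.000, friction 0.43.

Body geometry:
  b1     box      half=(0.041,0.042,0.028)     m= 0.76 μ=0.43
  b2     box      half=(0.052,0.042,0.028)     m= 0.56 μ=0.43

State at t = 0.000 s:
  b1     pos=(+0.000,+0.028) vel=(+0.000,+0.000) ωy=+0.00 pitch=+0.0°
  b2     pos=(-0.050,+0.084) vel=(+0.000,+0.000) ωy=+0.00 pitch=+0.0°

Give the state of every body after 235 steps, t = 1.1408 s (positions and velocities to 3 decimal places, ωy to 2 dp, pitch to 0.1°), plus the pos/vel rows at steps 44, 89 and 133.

State at t = 1.1408 s:
  b1     pos=(+0.000,+0.028) vel=(+0.000,+0.000) ωy=+0.00 pitch=+0.0°
  b2     pos=(-0.101,+0.052) vel=(+0.000,+0.000) ωy=+0.00 pitch=-90.0°

Key-timestep trajectory:
   step    t(s)  b1.x    b1.z    b1.vx   b1.vz   b2.x    b2.z    b2.vx   b2.vz 
     44  0.2136   +0.000  +0.028  +0.000  +0.000   -0.086  +0.057  -0.358  -0.042
     89  0.4320   +0.000  +0.028  +0.000  +0.000   -0.119  +0.058  +0.051  -0.009
    133  0.6456   +0.000  +0.028  +0.000  +0.000   -0.099  +0.053  -0.144  -0.069


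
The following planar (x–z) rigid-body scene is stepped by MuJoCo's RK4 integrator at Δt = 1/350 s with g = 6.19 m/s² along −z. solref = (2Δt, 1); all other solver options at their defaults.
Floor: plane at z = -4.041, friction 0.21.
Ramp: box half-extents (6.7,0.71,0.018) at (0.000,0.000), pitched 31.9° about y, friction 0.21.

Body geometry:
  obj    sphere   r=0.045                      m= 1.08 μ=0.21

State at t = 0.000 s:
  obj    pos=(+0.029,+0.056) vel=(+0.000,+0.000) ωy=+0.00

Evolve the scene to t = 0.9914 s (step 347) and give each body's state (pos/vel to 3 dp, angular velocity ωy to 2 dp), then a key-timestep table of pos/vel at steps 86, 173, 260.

State at t = 0.9914 s:
  obj    pos=(+1.004,-0.551) vel=(+1.967,-1.224) ωy=+51.47

Key-timestep trajectory:
   step    t(s)  obj.x    obj.z    obj.vx   obj.vz 
     86  0.2457   +0.089  +0.019  +0.488  -0.303
    173  0.4943   +0.271  -0.095  +0.981  -0.610
    260  0.7429   +0.576  -0.285  +1.474  -0.917


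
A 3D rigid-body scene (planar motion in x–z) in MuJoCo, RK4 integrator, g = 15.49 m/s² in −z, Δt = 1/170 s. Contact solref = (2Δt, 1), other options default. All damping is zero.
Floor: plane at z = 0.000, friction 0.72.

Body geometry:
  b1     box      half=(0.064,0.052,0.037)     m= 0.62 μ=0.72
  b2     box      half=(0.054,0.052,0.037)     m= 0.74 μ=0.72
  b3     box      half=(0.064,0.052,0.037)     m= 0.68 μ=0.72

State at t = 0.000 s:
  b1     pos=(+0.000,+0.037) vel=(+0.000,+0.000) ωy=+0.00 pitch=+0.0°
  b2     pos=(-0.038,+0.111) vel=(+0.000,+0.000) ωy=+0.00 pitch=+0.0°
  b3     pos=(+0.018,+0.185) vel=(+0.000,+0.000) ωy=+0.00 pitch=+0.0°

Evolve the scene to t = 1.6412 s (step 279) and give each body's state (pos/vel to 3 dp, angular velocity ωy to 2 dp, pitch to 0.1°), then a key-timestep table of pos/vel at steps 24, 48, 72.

State at t = 1.6412 s:
  b1     pos=(+0.000,+0.037) vel=(+0.000,+0.000) ωy=+0.00 pitch=+0.0°
  b2     pos=(-0.038,+0.111) vel=(+0.000,+0.000) ωy=+0.00 pitch=+0.0°
  b3     pos=(+0.163,+0.037) vel=(+0.000,+0.000) ωy=+0.00 pitch=+180.0°

Key-timestep trajectory:
   step    t(s)  b1.x    b1.z    b1.vx   b1.vz   b2.x    b2.z    b2.vx   b2.vz   b3.x    b3.z    b3.vx   b3.vz 
     24  0.1412   +0.000  +0.037  +0.000  +0.000   -0.038  +0.111  -0.001  +0.000   +0.023  +0.184  +0.086  -0.016
     48  0.2824   +0.000  +0.037  -0.001  +0.000   -0.038  +0.111  -0.002  +0.000   +0.052  +0.160  +0.318  -0.616
     72  0.4235   +0.000  +0.037  +0.000  +0.000   -0.038  +0.111  +0.000  +0.000   +0.142  +0.077  +0.719  -1.321


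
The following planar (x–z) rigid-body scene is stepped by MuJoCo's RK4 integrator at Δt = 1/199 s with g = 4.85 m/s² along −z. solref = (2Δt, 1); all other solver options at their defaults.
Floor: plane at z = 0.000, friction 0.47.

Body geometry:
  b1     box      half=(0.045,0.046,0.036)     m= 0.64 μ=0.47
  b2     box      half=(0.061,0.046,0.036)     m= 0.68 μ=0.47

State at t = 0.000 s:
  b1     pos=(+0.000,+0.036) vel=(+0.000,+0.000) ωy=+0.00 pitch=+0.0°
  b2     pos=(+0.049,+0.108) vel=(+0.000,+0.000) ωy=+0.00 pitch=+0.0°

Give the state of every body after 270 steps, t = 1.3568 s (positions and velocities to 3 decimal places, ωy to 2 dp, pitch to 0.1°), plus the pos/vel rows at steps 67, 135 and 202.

State at t = 1.3568 s:
  b1     pos=(+0.000,+0.036) vel=(+0.000,+0.000) ωy=+0.00 pitch=+0.0°
  b2     pos=(+0.108,+0.061) vel=(+0.001,+0.000) ωy=+0.01 pitch=+90.0°

Key-timestep trajectory:
   step    t(s)  b1.x    b1.z    b1.vx   b1.vz   b2.x    b2.z    b2.vx   b2.vz 
     67  0.3367   +0.000  +0.036  +0.000  +0.000   +0.069  +0.099  +0.149  -0.136
    135  0.6784   +0.000  +0.036  +0.000  +0.000   +0.129  +0.069  +0.035  +0.008
    202  1.0151   +0.000  +0.036  +0.000  +0.000   +0.103  +0.064  -0.025  +0.012


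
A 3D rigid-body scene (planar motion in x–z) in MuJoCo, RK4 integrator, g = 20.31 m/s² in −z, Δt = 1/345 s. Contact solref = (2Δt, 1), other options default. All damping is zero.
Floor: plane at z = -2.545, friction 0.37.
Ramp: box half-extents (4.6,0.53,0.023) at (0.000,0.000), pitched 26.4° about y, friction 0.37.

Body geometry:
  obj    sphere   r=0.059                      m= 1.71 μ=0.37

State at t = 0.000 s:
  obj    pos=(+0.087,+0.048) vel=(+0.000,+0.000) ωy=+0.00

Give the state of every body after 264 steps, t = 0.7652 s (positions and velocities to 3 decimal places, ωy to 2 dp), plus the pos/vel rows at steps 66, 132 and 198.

State at t = 0.7652 s:
  obj    pos=(+1.779,-0.791) vel=(+4.421,-2.195) ωy=+83.65

Key-timestep trajectory:
   step    t(s)  obj.x    obj.z    obj.vx   obj.vz 
     66  0.1913   +0.193  -0.004  +1.105  -0.549
    132  0.3826   +0.510  -0.162  +2.211  -1.097
    198  0.5739   +1.039  -0.424  +3.316  -1.646


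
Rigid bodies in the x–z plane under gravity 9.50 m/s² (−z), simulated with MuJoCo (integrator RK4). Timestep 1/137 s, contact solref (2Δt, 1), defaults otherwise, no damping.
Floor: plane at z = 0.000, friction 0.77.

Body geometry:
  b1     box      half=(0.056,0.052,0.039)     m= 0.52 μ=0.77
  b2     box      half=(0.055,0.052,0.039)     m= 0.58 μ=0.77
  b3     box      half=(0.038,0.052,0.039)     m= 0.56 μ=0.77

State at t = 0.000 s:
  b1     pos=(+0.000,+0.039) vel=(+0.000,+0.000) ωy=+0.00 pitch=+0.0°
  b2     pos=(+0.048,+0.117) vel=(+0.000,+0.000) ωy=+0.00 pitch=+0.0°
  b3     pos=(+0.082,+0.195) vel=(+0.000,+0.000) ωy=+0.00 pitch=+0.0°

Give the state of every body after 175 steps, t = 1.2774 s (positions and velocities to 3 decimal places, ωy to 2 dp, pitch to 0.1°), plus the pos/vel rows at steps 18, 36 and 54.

State at t = 1.2774 s:
  b1     pos=(+0.000,+0.039) vel=(+0.000,+0.000) ωy=+0.00 pitch=+0.0°
  b2     pos=(+0.102,+0.055) vel=(+0.000,+0.000) ωy=+0.00 pitch=+90.0°
  b3     pos=(+0.211,+0.038) vel=(+0.000,+0.000) ωy=+0.00 pitch=+90.0°

Key-timestep trajectory:
   step    t(s)  b1.x    b1.z    b1.vx   b1.vz   b2.x    b2.z    b2.vx   b2.vz   b3.x    b3.z    b3.vx   b3.vz 
     18  0.1314   +0.000  +0.039  -0.001  +0.000   +0.052  +0.117  +0.061  +0.007   +0.093  +0.192  +0.178  -0.057
     36  0.2628   +0.000  +0.039  -0.002  +0.000   +0.068  +0.116  +0.205  -0.061   +0.136  +0.167  +0.493  -0.421
     54  0.3942   +0.000  +0.039  +0.000  +0.000   +0.103  +0.066  +0.287  -0.915   +0.205  +0.038  +0.768  -1.020


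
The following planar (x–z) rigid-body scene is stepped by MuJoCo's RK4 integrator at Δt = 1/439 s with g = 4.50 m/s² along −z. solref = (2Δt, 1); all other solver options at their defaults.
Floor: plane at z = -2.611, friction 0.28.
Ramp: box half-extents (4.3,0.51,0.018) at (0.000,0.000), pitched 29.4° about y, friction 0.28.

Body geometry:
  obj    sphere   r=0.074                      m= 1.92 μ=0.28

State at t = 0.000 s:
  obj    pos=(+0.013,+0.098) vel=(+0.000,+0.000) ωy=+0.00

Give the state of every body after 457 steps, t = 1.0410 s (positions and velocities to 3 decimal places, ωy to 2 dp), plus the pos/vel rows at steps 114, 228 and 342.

State at t = 1.0410 s:
  obj    pos=(+0.758,-0.322) vel=(+1.431,-0.806) ωy=+22.20

Key-timestep trajectory:
   step    t(s)  obj.x    obj.z    obj.vx   obj.vz 
    114  0.2597   +0.059  +0.072  +0.357  -0.201
    228  0.5194   +0.199  -0.006  +0.714  -0.402
    342  0.7790   +0.430  -0.137  +1.071  -0.603


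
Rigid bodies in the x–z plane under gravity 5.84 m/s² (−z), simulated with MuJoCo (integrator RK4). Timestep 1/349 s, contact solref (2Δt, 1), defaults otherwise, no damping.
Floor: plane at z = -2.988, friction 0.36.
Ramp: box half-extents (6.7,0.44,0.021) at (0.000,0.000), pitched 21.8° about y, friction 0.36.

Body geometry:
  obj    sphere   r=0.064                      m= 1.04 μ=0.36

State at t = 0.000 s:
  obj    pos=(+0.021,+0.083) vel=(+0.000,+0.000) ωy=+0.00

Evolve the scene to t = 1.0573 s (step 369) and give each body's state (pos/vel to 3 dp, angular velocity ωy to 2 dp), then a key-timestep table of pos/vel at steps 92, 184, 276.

State at t = 1.0573 s:
  obj    pos=(+0.825,-0.238) vel=(+1.521,-0.608) ωy=+25.59

Key-timestep trajectory:
   step    t(s)  obj.x    obj.z    obj.vx   obj.vz 
     92  0.2636   +0.071  +0.063  +0.379  -0.152
    184  0.5272   +0.221  +0.003  +0.758  -0.303
    276  0.7908   +0.471  -0.097  +1.138  -0.455


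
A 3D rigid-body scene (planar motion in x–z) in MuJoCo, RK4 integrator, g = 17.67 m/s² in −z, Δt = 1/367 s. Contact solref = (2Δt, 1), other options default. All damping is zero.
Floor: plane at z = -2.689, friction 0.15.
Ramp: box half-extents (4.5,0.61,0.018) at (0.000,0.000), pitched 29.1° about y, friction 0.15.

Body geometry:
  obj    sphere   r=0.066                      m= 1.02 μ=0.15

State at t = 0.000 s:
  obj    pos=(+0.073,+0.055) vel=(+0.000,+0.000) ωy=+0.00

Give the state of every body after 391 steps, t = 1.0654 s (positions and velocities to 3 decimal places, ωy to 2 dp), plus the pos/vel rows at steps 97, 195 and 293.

State at t = 1.0654 s:
  obj    pos=(+3.190,-1.679) vel=(+5.854,-3.237) ωy=+93.41

Key-timestep trajectory:
   step    t(s)  obj.x    obj.z    obj.vx   obj.vz 
     97  0.2643   +0.266  -0.052  +1.447  -0.825
    195  0.5313   +0.849  -0.377  +2.921  -1.617
    293  0.7984   +1.824  -0.919  +4.386  -2.431


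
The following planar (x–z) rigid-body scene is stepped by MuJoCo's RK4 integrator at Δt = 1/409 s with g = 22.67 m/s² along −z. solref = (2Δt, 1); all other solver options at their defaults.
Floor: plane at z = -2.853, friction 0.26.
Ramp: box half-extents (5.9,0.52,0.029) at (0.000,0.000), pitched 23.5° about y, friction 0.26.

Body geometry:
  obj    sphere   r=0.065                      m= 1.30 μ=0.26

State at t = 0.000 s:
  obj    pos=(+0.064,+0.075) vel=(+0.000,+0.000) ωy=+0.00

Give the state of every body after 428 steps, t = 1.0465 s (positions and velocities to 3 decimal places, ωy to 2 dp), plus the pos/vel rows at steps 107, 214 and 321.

State at t = 1.0465 s:
  obj    pos=(+3.306,-1.335) vel=(+6.197,-2.694) ωy=+103.94

Key-timestep trajectory:
   step    t(s)  obj.x    obj.z    obj.vx   obj.vz 
    107  0.2616   +0.267  -0.013  +1.549  -0.674
    214  0.5232   +0.875  -0.278  +3.098  -1.347
    321  0.7848   +1.888  -0.718  +4.647  -2.021


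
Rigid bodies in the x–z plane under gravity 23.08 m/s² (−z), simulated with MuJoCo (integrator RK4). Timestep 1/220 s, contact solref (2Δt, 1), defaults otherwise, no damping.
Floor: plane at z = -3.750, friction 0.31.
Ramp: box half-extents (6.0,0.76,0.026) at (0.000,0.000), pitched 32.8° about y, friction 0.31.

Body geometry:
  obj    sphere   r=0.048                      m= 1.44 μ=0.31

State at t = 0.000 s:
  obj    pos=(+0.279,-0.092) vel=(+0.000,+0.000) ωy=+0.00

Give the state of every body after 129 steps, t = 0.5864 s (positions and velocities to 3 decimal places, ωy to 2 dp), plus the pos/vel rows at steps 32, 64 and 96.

State at t = 0.5864 s:
  obj    pos=(+1.570,-0.924) vel=(+4.402,-2.837) ωy=+109.06

Key-timestep trajectory:
   step    t(s)  obj.x    obj.z    obj.vx   obj.vz 
     32  0.1455   +0.359  -0.143  +1.092  -0.704
     64  0.2909   +0.597  -0.297  +2.184  -1.408
     96  0.4364   +0.994  -0.553  +3.276  -2.111


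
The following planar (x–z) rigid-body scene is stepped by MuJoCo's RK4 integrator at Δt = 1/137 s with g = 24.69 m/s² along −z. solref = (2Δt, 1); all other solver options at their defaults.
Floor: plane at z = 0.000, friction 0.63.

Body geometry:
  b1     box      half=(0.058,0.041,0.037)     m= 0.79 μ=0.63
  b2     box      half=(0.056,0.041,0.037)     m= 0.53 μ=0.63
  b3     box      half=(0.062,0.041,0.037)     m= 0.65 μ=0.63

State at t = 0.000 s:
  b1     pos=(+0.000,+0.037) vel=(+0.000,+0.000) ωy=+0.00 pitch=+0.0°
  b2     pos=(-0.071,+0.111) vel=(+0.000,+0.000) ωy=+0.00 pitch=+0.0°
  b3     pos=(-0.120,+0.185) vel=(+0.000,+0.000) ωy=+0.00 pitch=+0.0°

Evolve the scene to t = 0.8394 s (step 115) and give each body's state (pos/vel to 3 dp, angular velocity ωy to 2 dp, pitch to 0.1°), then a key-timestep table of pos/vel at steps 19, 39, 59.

State at t = 0.8394 s:
  b1     pos=(+0.000,+0.037) vel=(+0.000,+0.000) ωy=+0.00 pitch=+0.0°
  b2     pos=(-0.122,+0.056) vel=(+0.000,+0.000) ωy=+0.00 pitch=-90.0°
  b3     pos=(-0.344,+0.037) vel=(+0.000,+0.000) ωy=+0.00 pitch=+180.0°

Key-timestep trajectory:
   step    t(s)  b1.x    b1.z    b1.vx   b1.vz   b2.x    b2.z    b2.vx   b2.vz   b3.x    b3.z    b3.vx   b3.vz 
     19  0.1387   +0.000  +0.037  +0.000  +0.001   -0.100  +0.076  -0.355  -1.040   -0.198  +0.078  -0.833  -2.107
     39  0.2847   +0.000  +0.037  +0.000  +0.000   -0.141  +0.065  +0.094  -0.026   -0.275  +0.072  -0.243  +0.014
     59  0.4307   +0.000  +0.037  +0.000  +0.000   -0.123  +0.055  -0.008  +0.020   -0.334  +0.047  -0.698  -0.707


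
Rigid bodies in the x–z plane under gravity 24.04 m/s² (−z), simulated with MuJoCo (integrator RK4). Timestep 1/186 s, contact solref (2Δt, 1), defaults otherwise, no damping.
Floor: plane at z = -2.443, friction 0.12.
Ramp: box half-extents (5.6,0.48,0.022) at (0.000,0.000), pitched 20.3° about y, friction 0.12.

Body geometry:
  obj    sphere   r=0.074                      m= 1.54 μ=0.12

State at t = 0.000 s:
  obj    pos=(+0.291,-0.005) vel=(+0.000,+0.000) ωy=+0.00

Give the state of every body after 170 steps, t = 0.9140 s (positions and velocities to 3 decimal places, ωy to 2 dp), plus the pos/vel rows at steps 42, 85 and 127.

State at t = 0.9140 s:
  obj    pos=(+2.625,-0.869) vel=(+5.107,-1.889) ωy=+73.55

Key-timestep trajectory:
   step    t(s)  obj.x    obj.z    obj.vx   obj.vz 
     42  0.2258   +0.434  -0.058  +1.262  -0.467
     85  0.4570   +0.875  -0.221  +2.554  -0.945
    127  0.6828   +1.594  -0.487  +3.816  -1.411


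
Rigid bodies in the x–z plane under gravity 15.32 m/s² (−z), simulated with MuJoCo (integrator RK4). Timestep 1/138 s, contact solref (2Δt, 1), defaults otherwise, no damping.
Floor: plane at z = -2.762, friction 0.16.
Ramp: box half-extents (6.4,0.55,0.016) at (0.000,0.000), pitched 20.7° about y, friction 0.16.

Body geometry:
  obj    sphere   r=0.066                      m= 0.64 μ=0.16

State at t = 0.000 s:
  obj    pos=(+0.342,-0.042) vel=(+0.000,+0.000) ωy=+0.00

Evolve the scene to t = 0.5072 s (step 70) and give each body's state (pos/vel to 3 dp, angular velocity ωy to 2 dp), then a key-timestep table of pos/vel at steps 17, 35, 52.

State at t = 0.5072 s:
  obj    pos=(+0.808,-0.218) vel=(+1.836,-0.694) ωy=+29.71

Key-timestep trajectory:
   step    t(s)  obj.x    obj.z    obj.vx   obj.vz 
     17  0.1232   +0.370  -0.052  +0.446  -0.168
     35  0.2536   +0.459  -0.086  +0.918  -0.347
     52  0.3768   +0.599  -0.139  +1.364  -0.515


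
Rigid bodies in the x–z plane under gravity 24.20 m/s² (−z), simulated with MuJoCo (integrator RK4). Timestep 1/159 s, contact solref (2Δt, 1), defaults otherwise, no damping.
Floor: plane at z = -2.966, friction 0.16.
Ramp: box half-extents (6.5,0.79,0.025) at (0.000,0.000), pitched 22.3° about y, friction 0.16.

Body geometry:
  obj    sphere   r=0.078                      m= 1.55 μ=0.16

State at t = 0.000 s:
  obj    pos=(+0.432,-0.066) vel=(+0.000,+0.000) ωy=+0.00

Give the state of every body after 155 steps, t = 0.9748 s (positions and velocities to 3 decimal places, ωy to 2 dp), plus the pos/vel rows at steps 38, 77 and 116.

State at t = 0.9748 s:
  obj    pos=(+3.316,-1.249) vel=(+5.917,-2.427) ωy=+81.95

Key-timestep trajectory:
   step    t(s)  obj.x    obj.z    obj.vx   obj.vz 
     38  0.2390   +0.606  -0.137  +1.451  -0.595
     77  0.4843   +1.144  -0.358  +2.940  -1.206
    116  0.7296   +2.048  -0.728  +4.428  -1.816


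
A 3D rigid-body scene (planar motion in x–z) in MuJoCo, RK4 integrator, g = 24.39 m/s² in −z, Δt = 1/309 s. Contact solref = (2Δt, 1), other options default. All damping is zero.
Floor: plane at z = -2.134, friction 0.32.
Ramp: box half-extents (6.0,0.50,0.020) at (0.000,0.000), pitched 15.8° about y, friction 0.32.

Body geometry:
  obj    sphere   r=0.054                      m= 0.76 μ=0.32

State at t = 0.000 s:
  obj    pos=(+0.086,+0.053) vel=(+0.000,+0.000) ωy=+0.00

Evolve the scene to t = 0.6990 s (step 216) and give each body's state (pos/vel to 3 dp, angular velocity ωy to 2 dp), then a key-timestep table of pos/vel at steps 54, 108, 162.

State at t = 0.6990 s:
  obj    pos=(+1.201,-0.263) vel=(+3.191,-0.903) ωy=+61.40

Key-timestep trajectory:
   step    t(s)  obj.x    obj.z    obj.vx   obj.vz 
     54  0.1748   +0.156  +0.033  +0.798  -0.226
    108  0.3495   +0.365  -0.026  +1.595  -0.451
    162  0.5243   +0.713  -0.125  +2.393  -0.677


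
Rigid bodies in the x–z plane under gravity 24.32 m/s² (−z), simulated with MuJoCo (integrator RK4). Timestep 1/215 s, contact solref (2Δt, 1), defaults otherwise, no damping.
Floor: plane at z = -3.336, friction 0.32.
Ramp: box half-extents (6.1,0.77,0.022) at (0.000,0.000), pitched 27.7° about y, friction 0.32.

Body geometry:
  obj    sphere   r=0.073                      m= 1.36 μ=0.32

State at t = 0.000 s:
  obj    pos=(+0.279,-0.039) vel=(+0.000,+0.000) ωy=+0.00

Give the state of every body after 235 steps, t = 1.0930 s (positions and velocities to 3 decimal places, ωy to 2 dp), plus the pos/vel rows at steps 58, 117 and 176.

State at t = 1.0930 s:
  obj    pos=(+4.550,-2.281) vel=(+7.815,-4.103) ωy=+120.89

Key-timestep trajectory:
   step    t(s)  obj.x    obj.z    obj.vx   obj.vz 
     58  0.2698   +0.539  -0.176  +1.929  -1.013
    117  0.5442   +1.338  -0.595  +3.891  -2.043
    176  0.8186   +2.675  -1.297  +5.853  -3.073


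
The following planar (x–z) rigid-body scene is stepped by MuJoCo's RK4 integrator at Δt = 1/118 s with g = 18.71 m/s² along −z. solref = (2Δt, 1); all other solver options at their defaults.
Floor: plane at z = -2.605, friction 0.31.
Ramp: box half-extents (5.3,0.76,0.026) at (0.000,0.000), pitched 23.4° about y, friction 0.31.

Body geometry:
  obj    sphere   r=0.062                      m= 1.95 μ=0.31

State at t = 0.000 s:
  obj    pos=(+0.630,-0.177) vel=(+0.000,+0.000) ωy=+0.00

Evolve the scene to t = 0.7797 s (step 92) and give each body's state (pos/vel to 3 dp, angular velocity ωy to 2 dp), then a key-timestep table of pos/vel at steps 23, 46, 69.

State at t = 0.7797 s:
  obj    pos=(+2.111,-0.818) vel=(+3.798,-1.643) ωy=+66.73

Key-timestep trajectory:
   step    t(s)  obj.x    obj.z    obj.vx   obj.vz 
     23  0.1949   +0.723  -0.217  +0.950  -0.411
     46  0.3898   +1.000  -0.337  +1.899  -0.822
     69  0.5847   +1.463  -0.537  +2.848  -1.233


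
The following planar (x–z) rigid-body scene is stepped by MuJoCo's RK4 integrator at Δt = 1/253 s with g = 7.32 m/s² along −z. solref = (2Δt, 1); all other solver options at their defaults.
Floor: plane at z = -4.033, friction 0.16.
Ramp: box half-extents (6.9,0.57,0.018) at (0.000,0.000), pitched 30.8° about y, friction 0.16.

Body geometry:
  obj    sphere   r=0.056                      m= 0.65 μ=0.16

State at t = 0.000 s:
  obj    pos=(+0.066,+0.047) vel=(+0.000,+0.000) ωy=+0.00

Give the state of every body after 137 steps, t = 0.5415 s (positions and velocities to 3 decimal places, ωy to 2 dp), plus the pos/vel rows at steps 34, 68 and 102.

State at t = 0.5415 s:
  obj    pos=(+0.411,-0.159) vel=(+1.276,-0.760) ωy=+24.30

Key-timestep trajectory:
   step    t(s)  obj.x    obj.z    obj.vx   obj.vz 
     34  0.1344   +0.087  +0.034  +0.319  -0.184
     68  0.2688   +0.151  -0.004  +0.631  -0.383
    102  0.4032   +0.257  -0.067  +0.954  -0.557


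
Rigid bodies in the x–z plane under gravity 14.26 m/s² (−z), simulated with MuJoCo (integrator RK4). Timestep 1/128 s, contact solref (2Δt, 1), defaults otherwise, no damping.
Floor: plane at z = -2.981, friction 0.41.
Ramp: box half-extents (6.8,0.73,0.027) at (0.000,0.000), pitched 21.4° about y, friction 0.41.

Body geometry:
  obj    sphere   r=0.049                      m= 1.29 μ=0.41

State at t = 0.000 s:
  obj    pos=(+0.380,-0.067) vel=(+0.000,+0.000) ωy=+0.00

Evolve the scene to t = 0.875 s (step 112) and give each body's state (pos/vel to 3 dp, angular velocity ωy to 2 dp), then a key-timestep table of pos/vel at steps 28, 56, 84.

State at t = 0.875 s:
  obj    pos=(+1.704,-0.586) vel=(+3.027,-1.186) ωy=+66.35

Key-timestep trajectory:
   step    t(s)  obj.x    obj.z    obj.vx   obj.vz 
     28  0.2188   +0.463  -0.100  +0.757  -0.297
     56  0.4375   +0.711  -0.197  +1.514  -0.593
     84  0.6562   +1.125  -0.359  +2.271  -0.890


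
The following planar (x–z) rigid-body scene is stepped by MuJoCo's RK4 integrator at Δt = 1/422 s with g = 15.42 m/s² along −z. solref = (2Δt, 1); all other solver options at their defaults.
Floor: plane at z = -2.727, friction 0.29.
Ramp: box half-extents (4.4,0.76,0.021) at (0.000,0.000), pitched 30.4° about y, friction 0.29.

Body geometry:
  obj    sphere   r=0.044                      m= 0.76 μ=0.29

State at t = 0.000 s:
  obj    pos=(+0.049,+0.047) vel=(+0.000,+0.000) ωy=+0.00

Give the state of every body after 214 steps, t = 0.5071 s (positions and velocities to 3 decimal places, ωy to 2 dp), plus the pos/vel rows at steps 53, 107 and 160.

State at t = 0.5071 s:
  obj    pos=(+0.667,-0.316) vel=(+2.438,-1.430) ωy=+64.22

Key-timestep trajectory:
   step    t(s)  obj.x    obj.z    obj.vx   obj.vz 
     53  0.1256   +0.087  +0.024  +0.604  -0.354
    107  0.2536   +0.203  -0.044  +1.219  -0.715
    160  0.3791   +0.394  -0.156  +1.823  -1.069


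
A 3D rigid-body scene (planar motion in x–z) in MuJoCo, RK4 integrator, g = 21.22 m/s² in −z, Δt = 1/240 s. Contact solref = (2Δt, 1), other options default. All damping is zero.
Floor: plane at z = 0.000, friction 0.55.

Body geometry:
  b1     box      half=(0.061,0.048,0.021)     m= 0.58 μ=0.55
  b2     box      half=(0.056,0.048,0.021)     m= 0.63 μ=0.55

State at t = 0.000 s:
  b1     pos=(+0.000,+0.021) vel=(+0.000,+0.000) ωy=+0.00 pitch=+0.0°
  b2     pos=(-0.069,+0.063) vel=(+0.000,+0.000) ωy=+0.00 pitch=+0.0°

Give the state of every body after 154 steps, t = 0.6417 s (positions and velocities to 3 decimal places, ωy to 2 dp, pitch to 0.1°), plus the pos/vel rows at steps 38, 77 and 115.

State at t = 0.6417 s:
  b1     pos=(+0.000,+0.021) vel=(+0.001,+0.000) ωy=+0.00 pitch=+0.0°
  b2     pos=(-0.080,+0.053) vel=(+0.000,-0.001) ωy=+0.02 pitch=-41.3°

Key-timestep trajectory:
   step    t(s)  b1.x    b1.z    b1.vx   b1.vz   b2.x    b2.z    b2.vx   b2.vz 
     38  0.1583   +0.000  +0.021  +0.000  +0.000   -0.084  +0.055  +0.070  -0.021
     77  0.3208   +0.000  +0.021  +0.001  +0.000   -0.080  +0.053  +0.000  -0.001
    115  0.4792   +0.000  +0.021  +0.001  +0.000   -0.080  +0.053  +0.000  -0.001


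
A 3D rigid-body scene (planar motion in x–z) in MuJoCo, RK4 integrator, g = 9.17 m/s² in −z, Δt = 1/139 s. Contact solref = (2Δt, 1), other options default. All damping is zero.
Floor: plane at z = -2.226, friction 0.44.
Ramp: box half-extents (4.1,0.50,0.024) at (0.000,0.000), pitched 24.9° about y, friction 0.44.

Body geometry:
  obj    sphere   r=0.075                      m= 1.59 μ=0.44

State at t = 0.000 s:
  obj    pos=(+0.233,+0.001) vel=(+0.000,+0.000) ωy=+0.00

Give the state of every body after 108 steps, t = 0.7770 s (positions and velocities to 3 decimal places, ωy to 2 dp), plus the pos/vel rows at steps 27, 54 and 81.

State at t = 0.7770 s:
  obj    pos=(+0.988,-0.350) vel=(+1.944,-0.902) ωy=+28.56

Key-timestep trajectory:
   step    t(s)  obj.x    obj.z    obj.vx   obj.vz 
     27  0.1942   +0.280  -0.021  +0.486  -0.226
     54  0.3885   +0.422  -0.087  +0.972  -0.451
     81  0.5827   +0.658  -0.196  +1.458  -0.677


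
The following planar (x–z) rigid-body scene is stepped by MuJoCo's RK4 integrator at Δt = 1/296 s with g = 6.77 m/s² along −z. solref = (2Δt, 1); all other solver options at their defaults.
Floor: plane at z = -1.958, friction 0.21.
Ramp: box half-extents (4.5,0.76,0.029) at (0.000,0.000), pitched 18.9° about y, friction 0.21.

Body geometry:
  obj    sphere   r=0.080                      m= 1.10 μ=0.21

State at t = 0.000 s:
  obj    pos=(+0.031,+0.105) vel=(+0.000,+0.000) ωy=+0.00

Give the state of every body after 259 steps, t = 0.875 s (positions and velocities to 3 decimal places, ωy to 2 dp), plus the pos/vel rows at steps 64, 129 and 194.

State at t = 0.875 s:
  obj    pos=(+0.598,-0.090) vel=(+1.297,-0.444) ωy=+17.13

Key-timestep trajectory:
   step    t(s)  obj.x    obj.z    obj.vx   obj.vz 
     64  0.2162   +0.066  +0.093  +0.320  -0.110
    129  0.4358   +0.172  +0.056  +0.646  -0.221
    194  0.6554   +0.349  -0.004  +0.971  -0.333


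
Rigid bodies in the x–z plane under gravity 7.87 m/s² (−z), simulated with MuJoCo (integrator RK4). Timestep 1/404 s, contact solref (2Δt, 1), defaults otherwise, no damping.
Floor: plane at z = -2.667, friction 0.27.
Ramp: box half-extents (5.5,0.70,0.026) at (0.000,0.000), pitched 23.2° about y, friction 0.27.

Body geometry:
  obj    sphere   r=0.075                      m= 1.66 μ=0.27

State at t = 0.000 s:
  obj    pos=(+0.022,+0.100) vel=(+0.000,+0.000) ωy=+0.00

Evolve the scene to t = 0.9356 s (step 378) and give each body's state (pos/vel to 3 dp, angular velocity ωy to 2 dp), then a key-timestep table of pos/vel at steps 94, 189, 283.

State at t = 0.9356 s:
  obj    pos=(+0.913,-0.281) vel=(+1.904,-0.816) ωy=+27.62

Key-timestep trajectory:
   step    t(s)  obj.x    obj.z    obj.vx   obj.vz 
     94  0.2327   +0.077  +0.077  +0.474  -0.203
    189  0.4678   +0.245  +0.005  +0.952  -0.408
    283  0.7005   +0.522  -0.114  +1.426  -0.611
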